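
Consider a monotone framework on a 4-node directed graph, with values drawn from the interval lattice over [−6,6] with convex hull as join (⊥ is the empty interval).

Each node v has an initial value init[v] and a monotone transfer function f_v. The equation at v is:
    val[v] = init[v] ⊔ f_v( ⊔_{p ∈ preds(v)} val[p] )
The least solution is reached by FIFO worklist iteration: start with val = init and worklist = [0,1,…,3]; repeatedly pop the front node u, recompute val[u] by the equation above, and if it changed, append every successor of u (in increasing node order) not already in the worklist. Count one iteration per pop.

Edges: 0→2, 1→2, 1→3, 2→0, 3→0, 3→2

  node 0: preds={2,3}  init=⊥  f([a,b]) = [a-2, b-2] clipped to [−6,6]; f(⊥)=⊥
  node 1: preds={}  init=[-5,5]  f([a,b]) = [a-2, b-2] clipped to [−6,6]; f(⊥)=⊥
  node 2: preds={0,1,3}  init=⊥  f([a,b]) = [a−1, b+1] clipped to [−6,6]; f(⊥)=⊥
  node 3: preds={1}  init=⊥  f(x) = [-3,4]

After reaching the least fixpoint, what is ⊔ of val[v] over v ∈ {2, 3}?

[-6,6]

Iteration log — 6 steps:
  step 1. node 0  ⊔preds=⊥  new=⊥  stable
  step 2. node 1  ⊔preds=⊥  new=[-5,5]  stable
  step 3. node 2  ⊔preds=[-5,5]  new=[-6,6]  old=⊥  +wl: 0
  step 4. node 3  ⊔preds=[-5,5]  new=[-3,4]  old=⊥  +wl: 2
  step 5. node 0  ⊔preds=[-6,6]  new=[-6,4]  old=⊥  +wl: 
  step 6. node 2  ⊔preds=[-6,5]  new=[-6,6]  stable

Least fixpoint reached:
  node 0: [-6,4]
  node 1: [-5,5]
  node 2: [-6,6]
  node 3: [-3,4]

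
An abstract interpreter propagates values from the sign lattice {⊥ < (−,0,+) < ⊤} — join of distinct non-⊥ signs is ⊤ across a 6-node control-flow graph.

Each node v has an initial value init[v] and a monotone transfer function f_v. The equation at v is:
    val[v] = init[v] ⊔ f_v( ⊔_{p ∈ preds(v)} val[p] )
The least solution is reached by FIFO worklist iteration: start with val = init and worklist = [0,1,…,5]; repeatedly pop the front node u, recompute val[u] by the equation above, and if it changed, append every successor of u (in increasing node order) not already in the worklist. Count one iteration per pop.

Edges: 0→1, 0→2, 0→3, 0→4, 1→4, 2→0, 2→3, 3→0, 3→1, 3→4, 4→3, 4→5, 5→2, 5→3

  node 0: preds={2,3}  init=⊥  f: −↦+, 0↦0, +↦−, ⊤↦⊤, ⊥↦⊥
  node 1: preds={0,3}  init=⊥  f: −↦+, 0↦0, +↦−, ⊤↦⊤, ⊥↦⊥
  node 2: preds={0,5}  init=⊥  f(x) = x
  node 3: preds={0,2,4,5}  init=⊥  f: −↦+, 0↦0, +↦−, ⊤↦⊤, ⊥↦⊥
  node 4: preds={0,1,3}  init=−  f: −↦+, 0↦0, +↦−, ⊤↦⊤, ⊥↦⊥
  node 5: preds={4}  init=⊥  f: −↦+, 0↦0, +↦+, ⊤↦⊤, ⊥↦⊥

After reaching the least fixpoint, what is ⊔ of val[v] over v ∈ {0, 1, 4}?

Iteration log — 18 steps:
  step 1. node 0  ⊔preds=⊥  new=⊥  stable
  step 2. node 1  ⊔preds=⊥  new=⊥  stable
  step 3. node 2  ⊔preds=⊥  new=⊥  stable
  step 4. node 3  ⊔preds=−  new=+  old=⊥  +wl: 0,1
  step 5. node 4  ⊔preds=+  new=−  stable
  step 6. node 5  ⊔preds=−  new=+  old=⊥  +wl: 2,3
  step 7. node 0  ⊔preds=+  new=−  old=⊥  +wl: 4
  step 8. node 1  ⊔preds=⊤  new=⊤  old=⊥  +wl: 
  step 9. node 2  ⊔preds=⊤  new=⊤  old=⊥  +wl: 0
  step 10. node 3  ⊔preds=⊤  new=⊤  old=+  +wl: 1
  step 11. node 4  ⊔preds=⊤  new=⊤  old=−  +wl: 3,5
  step 12. node 0  ⊔preds=⊤  new=⊤  old=−  +wl: 2,4
  step 13. node 1  ⊔preds=⊤  new=⊤  stable
  step 14. node 3  ⊔preds=⊤  new=⊤  stable
  step 15. node 5  ⊔preds=⊤  new=⊤  old=+  +wl: 3
  step 16. node 2  ⊔preds=⊤  new=⊤  stable
  step 17. node 4  ⊔preds=⊤  new=⊤  stable
  step 18. node 3  ⊔preds=⊤  new=⊤  stable

Least fixpoint reached:
  node 0: ⊤
  node 1: ⊤
  node 2: ⊤
  node 3: ⊤
  node 4: ⊤
  node 5: ⊤

⊤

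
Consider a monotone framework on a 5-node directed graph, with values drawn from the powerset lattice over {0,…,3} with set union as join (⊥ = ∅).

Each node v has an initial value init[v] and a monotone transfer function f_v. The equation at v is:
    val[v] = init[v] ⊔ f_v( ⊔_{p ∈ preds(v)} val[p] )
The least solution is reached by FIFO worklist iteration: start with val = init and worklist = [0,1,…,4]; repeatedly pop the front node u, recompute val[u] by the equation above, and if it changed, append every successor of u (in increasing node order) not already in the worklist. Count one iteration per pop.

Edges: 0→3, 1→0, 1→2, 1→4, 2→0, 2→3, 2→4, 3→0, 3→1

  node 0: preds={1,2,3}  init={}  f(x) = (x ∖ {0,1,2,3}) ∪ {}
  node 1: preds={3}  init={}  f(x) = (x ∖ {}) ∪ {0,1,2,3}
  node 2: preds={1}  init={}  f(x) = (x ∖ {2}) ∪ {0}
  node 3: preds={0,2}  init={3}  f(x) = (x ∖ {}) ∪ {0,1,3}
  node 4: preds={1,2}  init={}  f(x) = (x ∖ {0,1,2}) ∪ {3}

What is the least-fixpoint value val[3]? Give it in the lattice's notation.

Trace (7 dequeues):
  [1] u=0 | in {3} | out {} | ==
  [2] u=1 | in {3} | out {0,1,2,3} | prev {} | push {0}
  [3] u=2 | in {0,1,2,3} | out {0,1,3} | prev {} | push {}
  [4] u=3 | in {0,1,3} | out {0,1,3} | prev {3} | push {1}
  [5] u=4 | in {0,1,2,3} | out {3} | prev {} | push {}
  [6] u=0 | in {0,1,2,3} | out {} | ==
  [7] u=1 | in {0,1,3} | out {0,1,2,3} | ==

Converged values:
  [0] {}
  [1] {0,1,2,3}
  [2] {0,1,3}
  [3] {0,1,3}
  [4] {3}

{0,1,3}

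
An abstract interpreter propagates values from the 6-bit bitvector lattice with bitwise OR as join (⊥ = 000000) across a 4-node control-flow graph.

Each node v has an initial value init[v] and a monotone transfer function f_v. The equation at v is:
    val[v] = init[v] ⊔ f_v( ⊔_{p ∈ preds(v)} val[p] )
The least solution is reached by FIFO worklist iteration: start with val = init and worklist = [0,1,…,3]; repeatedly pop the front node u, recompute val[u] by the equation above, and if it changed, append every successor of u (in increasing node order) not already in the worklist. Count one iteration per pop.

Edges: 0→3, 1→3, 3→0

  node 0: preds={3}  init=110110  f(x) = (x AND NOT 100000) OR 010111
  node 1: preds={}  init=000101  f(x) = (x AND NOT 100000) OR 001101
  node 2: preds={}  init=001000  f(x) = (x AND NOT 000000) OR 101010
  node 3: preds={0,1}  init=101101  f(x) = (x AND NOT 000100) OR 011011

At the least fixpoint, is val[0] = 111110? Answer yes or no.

Iteration log — 5 steps:
  step 1. node 0  ⊔preds=101101  new=111111  old=110110  +wl: 
  step 2. node 1  ⊔preds=000000  new=001101  old=000101  +wl: 
  step 3. node 2  ⊔preds=000000  new=101010  old=001000  +wl: 
  step 4. node 3  ⊔preds=111111  new=111111  old=101101  +wl: 0
  step 5. node 0  ⊔preds=111111  new=111111  stable

Least fixpoint reached:
  node 0: 111111
  node 1: 001101
  node 2: 101010
  node 3: 111111

no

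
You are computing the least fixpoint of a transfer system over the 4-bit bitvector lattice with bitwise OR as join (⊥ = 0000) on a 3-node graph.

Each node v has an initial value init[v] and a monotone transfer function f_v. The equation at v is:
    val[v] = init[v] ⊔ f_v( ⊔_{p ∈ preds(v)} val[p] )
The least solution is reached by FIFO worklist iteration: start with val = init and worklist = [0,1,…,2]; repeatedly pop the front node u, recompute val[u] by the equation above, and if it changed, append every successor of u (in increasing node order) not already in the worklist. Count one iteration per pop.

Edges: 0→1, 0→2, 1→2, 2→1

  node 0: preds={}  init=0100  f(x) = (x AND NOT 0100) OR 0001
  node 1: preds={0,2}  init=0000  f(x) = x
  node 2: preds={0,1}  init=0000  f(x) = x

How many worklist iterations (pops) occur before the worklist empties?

Trace (4 dequeues):
  [1] u=0 | in 0000 | out 0101 | prev 0100 | push {}
  [2] u=1 | in 0101 | out 0101 | prev 0000 | push {}
  [3] u=2 | in 0101 | out 0101 | prev 0000 | push {1}
  [4] u=1 | in 0101 | out 0101 | ==

Converged values:
  [0] 0101
  [1] 0101
  [2] 0101

4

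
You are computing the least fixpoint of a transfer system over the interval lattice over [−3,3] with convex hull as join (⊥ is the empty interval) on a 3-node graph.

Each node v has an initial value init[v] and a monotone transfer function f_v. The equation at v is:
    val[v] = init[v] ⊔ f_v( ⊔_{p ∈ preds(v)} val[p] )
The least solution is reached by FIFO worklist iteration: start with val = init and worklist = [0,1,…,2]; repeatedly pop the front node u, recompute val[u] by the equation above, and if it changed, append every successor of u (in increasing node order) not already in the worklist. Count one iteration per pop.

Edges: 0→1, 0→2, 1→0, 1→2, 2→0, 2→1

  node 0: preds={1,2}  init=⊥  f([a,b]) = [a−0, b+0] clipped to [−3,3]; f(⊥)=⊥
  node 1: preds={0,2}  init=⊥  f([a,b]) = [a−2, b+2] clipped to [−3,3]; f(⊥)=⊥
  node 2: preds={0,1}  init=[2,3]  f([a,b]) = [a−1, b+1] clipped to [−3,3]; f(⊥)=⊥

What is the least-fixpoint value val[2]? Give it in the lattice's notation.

Trace (9 dequeues):
  [1] u=0 | in [2,3] | out [2,3] | prev ⊥ | push {}
  [2] u=1 | in [2,3] | out [0,3] | prev ⊥ | push {0}
  [3] u=2 | in [0,3] | out [-1,3] | prev [2,3] | push {1}
  [4] u=0 | in [-1,3] | out [-1,3] | prev [2,3] | push {2}
  [5] u=1 | in [-1,3] | out [-3,3] | prev [0,3] | push {0}
  [6] u=2 | in [-3,3] | out [-3,3] | prev [-1,3] | push {1}
  [7] u=0 | in [-3,3] | out [-3,3] | prev [-1,3] | push {2}
  [8] u=1 | in [-3,3] | out [-3,3] | ==
  [9] u=2 | in [-3,3] | out [-3,3] | ==

Converged values:
  [0] [-3,3]
  [1] [-3,3]
  [2] [-3,3]

[-3,3]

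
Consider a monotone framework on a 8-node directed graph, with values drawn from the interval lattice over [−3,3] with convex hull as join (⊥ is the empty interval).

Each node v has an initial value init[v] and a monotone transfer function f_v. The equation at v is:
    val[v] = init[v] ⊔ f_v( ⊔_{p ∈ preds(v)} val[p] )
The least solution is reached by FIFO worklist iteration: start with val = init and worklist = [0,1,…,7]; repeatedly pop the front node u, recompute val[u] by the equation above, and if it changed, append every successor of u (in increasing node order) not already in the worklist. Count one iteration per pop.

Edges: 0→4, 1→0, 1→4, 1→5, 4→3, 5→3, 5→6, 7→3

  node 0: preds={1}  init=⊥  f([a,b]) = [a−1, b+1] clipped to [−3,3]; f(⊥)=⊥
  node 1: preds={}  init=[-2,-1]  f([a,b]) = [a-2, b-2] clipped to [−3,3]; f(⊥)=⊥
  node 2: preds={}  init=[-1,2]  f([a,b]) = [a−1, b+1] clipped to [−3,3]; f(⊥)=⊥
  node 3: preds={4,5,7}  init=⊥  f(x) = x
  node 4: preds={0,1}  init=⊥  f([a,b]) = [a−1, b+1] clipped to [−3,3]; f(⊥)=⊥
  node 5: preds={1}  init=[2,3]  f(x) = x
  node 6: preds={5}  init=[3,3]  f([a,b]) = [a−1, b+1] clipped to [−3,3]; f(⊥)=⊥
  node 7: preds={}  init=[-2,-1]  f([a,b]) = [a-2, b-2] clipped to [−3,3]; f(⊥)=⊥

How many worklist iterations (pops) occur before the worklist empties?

9

Iteration log — 9 steps:
  step 1. node 0  ⊔preds=[-2,-1]  new=[-3,0]  old=⊥  +wl: 
  step 2. node 1  ⊔preds=⊥  new=[-2,-1]  stable
  step 3. node 2  ⊔preds=⊥  new=[-1,2]  stable
  step 4. node 3  ⊔preds=[-2,3]  new=[-2,3]  old=⊥  +wl: 
  step 5. node 4  ⊔preds=[-3,0]  new=[-3,1]  old=⊥  +wl: 3
  step 6. node 5  ⊔preds=[-2,-1]  new=[-2,3]  old=[2,3]  +wl: 
  step 7. node 6  ⊔preds=[-2,3]  new=[-3,3]  old=[3,3]  +wl: 
  step 8. node 7  ⊔preds=⊥  new=[-2,-1]  stable
  step 9. node 3  ⊔preds=[-3,3]  new=[-3,3]  old=[-2,3]  +wl: 

Least fixpoint reached:
  node 0: [-3,0]
  node 1: [-2,-1]
  node 2: [-1,2]
  node 3: [-3,3]
  node 4: [-3,1]
  node 5: [-2,3]
  node 6: [-3,3]
  node 7: [-2,-1]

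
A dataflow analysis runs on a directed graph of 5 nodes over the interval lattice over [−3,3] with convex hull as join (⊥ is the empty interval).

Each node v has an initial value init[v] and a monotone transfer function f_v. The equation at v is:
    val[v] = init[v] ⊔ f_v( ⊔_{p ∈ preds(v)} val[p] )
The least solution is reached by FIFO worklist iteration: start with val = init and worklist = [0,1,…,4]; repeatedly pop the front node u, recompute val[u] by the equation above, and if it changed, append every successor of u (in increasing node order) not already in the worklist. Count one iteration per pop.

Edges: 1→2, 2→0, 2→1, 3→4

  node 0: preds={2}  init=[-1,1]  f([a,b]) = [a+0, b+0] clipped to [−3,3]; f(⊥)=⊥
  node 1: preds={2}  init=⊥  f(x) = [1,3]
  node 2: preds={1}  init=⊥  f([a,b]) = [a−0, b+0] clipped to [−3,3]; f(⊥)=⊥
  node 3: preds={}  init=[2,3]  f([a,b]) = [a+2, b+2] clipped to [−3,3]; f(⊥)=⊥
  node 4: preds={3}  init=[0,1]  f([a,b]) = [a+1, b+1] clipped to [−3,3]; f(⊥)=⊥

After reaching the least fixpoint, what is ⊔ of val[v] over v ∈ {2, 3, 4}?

[0,3]

Iteration log — 7 steps:
  step 1. node 0  ⊔preds=⊥  new=[-1,1]  stable
  step 2. node 1  ⊔preds=⊥  new=[1,3]  old=⊥  +wl: 
  step 3. node 2  ⊔preds=[1,3]  new=[1,3]  old=⊥  +wl: 0,1
  step 4. node 3  ⊔preds=⊥  new=[2,3]  stable
  step 5. node 4  ⊔preds=[2,3]  new=[0,3]  old=[0,1]  +wl: 
  step 6. node 0  ⊔preds=[1,3]  new=[-1,3]  old=[-1,1]  +wl: 
  step 7. node 1  ⊔preds=[1,3]  new=[1,3]  stable

Least fixpoint reached:
  node 0: [-1,3]
  node 1: [1,3]
  node 2: [1,3]
  node 3: [2,3]
  node 4: [0,3]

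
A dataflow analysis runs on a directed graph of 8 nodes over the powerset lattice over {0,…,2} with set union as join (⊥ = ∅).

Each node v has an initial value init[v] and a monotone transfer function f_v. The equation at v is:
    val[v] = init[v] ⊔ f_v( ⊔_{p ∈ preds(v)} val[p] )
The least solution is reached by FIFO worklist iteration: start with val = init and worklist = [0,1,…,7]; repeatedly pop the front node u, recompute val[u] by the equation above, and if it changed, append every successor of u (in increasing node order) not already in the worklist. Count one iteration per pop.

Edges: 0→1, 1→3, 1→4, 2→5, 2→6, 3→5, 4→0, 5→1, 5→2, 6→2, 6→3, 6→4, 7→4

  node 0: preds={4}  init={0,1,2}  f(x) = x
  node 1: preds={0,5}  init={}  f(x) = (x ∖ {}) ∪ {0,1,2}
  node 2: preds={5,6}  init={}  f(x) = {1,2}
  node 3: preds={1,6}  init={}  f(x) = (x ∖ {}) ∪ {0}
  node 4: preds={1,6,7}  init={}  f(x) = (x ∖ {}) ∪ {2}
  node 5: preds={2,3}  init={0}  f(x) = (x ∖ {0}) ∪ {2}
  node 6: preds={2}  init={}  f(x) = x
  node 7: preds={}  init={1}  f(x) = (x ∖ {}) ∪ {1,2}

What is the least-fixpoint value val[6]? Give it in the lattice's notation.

Trace (13 dequeues):
  [1] u=0 | in {} | out {0,1,2} | ==
  [2] u=1 | in {0,1,2} | out {0,1,2} | prev {} | push {}
  [3] u=2 | in {0} | out {1,2} | prev {} | push {}
  [4] u=3 | in {0,1,2} | out {0,1,2} | prev {} | push {}
  [5] u=4 | in {0,1,2} | out {0,1,2} | prev {} | push {0}
  [6] u=5 | in {0,1,2} | out {0,1,2} | prev {0} | push {1,2}
  [7] u=6 | in {1,2} | out {1,2} | prev {} | push {3,4}
  [8] u=7 | in {} | out {1,2} | prev {1} | push {}
  [9] u=0 | in {0,1,2} | out {0,1,2} | ==
  [10] u=1 | in {0,1,2} | out {0,1,2} | ==
  [11] u=2 | in {0,1,2} | out {1,2} | ==
  [12] u=3 | in {0,1,2} | out {0,1,2} | ==
  [13] u=4 | in {0,1,2} | out {0,1,2} | ==

Converged values:
  [0] {0,1,2}
  [1] {0,1,2}
  [2] {1,2}
  [3] {0,1,2}
  [4] {0,1,2}
  [5] {0,1,2}
  [6] {1,2}
  [7] {1,2}

{1,2}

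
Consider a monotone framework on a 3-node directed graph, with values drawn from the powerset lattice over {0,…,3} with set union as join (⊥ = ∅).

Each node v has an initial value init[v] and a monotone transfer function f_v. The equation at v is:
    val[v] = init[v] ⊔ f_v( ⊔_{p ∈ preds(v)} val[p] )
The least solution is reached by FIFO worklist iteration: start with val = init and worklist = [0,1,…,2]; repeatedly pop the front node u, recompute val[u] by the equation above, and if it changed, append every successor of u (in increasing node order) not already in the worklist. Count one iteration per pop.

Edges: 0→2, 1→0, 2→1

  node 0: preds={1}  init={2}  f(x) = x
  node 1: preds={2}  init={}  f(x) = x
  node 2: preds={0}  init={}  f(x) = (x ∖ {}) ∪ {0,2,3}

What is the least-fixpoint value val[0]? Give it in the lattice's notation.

Trace (6 dequeues):
  [1] u=0 | in {} | out {2} | ==
  [2] u=1 | in {} | out {} | ==
  [3] u=2 | in {2} | out {0,2,3} | prev {} | push {1}
  [4] u=1 | in {0,2,3} | out {0,2,3} | prev {} | push {0}
  [5] u=0 | in {0,2,3} | out {0,2,3} | prev {2} | push {2}
  [6] u=2 | in {0,2,3} | out {0,2,3} | ==

Converged values:
  [0] {0,2,3}
  [1] {0,2,3}
  [2] {0,2,3}

{0,2,3}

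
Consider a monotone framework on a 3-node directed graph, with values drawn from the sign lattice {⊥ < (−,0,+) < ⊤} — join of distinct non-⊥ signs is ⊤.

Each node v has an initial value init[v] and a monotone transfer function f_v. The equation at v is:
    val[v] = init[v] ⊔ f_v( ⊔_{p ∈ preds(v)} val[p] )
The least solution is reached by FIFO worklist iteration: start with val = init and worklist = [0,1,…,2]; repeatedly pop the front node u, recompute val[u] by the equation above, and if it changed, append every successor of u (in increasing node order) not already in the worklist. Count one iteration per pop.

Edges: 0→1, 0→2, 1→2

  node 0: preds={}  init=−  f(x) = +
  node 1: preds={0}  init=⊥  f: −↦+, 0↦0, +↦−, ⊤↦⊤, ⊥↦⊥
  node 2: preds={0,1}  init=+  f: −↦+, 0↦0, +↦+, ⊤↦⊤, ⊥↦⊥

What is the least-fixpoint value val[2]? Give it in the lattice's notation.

Iteration log — 3 steps:
  step 1. node 0  ⊔preds=⊥  new=⊤  old=−  +wl: 
  step 2. node 1  ⊔preds=⊤  new=⊤  old=⊥  +wl: 
  step 3. node 2  ⊔preds=⊤  new=⊤  old=+  +wl: 

Least fixpoint reached:
  node 0: ⊤
  node 1: ⊤
  node 2: ⊤

⊤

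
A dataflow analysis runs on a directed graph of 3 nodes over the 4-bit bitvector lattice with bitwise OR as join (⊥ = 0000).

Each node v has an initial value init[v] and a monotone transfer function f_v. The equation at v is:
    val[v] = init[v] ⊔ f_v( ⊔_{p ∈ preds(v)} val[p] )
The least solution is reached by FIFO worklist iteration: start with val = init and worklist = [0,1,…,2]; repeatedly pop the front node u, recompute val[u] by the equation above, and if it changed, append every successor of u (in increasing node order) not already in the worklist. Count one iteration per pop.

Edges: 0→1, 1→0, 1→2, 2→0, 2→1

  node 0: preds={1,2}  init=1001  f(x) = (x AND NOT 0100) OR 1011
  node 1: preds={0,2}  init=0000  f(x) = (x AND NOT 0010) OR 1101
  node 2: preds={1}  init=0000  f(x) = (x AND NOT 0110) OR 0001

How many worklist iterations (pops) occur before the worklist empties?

Iteration log — 5 steps:
  step 1. node 0  ⊔preds=0000  new=1011  old=1001  +wl: 
  step 2. node 1  ⊔preds=1011  new=1101  old=0000  +wl: 0
  step 3. node 2  ⊔preds=1101  new=1001  old=0000  +wl: 1
  step 4. node 0  ⊔preds=1101  new=1011  stable
  step 5. node 1  ⊔preds=1011  new=1101  stable

Least fixpoint reached:
  node 0: 1011
  node 1: 1101
  node 2: 1001

5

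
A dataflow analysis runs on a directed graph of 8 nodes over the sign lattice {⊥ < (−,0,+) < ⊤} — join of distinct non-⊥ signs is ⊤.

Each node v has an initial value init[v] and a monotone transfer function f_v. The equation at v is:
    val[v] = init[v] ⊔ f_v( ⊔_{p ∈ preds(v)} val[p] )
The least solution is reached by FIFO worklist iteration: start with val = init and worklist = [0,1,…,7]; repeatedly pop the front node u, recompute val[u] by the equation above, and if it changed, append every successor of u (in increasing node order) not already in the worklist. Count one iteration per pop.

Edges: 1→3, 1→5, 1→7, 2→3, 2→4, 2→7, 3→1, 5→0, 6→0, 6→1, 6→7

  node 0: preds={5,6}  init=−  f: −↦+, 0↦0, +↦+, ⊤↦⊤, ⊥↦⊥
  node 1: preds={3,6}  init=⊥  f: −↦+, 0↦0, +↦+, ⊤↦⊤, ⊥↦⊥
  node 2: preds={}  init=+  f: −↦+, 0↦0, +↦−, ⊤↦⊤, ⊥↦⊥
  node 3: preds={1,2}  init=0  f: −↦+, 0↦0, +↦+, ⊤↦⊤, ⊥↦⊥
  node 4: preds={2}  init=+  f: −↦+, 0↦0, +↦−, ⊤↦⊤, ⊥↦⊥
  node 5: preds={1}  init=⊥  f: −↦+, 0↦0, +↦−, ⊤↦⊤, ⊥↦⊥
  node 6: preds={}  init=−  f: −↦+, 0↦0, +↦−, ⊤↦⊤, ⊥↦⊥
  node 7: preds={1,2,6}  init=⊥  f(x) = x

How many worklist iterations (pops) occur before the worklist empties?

10

Worklist (10 pops):
  #1 pop 0: in=− → ⊤ (was −); enqueue []
  #2 pop 1: in=⊤ → ⊤ (was ⊥); enqueue []
  #3 pop 2: in=⊥ → + (no change)
  #4 pop 3: in=⊤ → ⊤ (was 0); enqueue [1]
  #5 pop 4: in=+ → ⊤ (was +); enqueue []
  #6 pop 5: in=⊤ → ⊤ (was ⊥); enqueue [0]
  #7 pop 6: in=⊥ → − (no change)
  #8 pop 7: in=⊤ → ⊤ (was ⊥); enqueue []
  #9 pop 1: in=⊤ → ⊤ (no change)
  #10 pop 0: in=⊤ → ⊤ (no change)

Fixpoint:
  val[0] = ⊤
  val[1] = ⊤
  val[2] = +
  val[3] = ⊤
  val[4] = ⊤
  val[5] = ⊤
  val[6] = −
  val[7] = ⊤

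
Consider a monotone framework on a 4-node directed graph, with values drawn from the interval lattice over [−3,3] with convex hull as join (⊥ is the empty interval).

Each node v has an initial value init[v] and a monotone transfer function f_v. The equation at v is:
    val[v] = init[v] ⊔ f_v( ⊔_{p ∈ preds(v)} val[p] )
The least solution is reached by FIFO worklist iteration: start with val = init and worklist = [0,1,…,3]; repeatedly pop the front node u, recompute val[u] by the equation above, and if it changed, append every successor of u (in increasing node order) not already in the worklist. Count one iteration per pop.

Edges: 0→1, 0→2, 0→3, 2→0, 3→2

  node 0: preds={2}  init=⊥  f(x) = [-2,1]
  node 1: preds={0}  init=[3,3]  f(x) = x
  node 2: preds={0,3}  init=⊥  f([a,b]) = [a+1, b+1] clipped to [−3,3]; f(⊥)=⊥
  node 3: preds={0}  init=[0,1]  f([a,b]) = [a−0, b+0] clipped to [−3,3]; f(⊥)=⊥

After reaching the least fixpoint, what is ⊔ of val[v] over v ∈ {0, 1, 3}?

[-2,3]

Trace (6 dequeues):
  [1] u=0 | in ⊥ | out [-2,1] | prev ⊥ | push {}
  [2] u=1 | in [-2,1] | out [-2,3] | prev [3,3] | push {}
  [3] u=2 | in [-2,1] | out [-1,2] | prev ⊥ | push {0}
  [4] u=3 | in [-2,1] | out [-2,1] | prev [0,1] | push {2}
  [5] u=0 | in [-1,2] | out [-2,1] | ==
  [6] u=2 | in [-2,1] | out [-1,2] | ==

Converged values:
  [0] [-2,1]
  [1] [-2,3]
  [2] [-1,2]
  [3] [-2,1]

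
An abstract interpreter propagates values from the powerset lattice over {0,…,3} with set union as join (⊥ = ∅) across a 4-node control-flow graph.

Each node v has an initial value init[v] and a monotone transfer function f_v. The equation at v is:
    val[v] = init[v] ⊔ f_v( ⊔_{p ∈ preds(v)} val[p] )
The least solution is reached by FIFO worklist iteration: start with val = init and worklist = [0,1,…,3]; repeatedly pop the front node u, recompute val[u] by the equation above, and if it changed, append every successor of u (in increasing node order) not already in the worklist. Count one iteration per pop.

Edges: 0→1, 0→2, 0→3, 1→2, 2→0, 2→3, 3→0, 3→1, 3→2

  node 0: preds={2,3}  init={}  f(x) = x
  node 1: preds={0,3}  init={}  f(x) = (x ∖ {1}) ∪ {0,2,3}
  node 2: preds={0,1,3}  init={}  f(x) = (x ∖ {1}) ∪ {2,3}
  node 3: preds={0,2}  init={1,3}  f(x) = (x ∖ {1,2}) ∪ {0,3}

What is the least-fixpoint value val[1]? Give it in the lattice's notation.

Worklist (8 pops):
  #1 pop 0: in={1,3} → {1,3} (was {}); enqueue []
  #2 pop 1: in={1,3} → {0,2,3} (was {}); enqueue []
  #3 pop 2: in={0,1,2,3} → {0,2,3} (was {}); enqueue [0]
  #4 pop 3: in={0,1,2,3} → {0,1,3} (was {1,3}); enqueue [1,2]
  #5 pop 0: in={0,1,2,3} → {0,1,2,3} (was {1,3}); enqueue [3]
  #6 pop 1: in={0,1,2,3} → {0,2,3} (no change)
  #7 pop 2: in={0,1,2,3} → {0,2,3} (no change)
  #8 pop 3: in={0,1,2,3} → {0,1,3} (no change)

Fixpoint:
  val[0] = {0,1,2,3}
  val[1] = {0,2,3}
  val[2] = {0,2,3}
  val[3] = {0,1,3}

{0,2,3}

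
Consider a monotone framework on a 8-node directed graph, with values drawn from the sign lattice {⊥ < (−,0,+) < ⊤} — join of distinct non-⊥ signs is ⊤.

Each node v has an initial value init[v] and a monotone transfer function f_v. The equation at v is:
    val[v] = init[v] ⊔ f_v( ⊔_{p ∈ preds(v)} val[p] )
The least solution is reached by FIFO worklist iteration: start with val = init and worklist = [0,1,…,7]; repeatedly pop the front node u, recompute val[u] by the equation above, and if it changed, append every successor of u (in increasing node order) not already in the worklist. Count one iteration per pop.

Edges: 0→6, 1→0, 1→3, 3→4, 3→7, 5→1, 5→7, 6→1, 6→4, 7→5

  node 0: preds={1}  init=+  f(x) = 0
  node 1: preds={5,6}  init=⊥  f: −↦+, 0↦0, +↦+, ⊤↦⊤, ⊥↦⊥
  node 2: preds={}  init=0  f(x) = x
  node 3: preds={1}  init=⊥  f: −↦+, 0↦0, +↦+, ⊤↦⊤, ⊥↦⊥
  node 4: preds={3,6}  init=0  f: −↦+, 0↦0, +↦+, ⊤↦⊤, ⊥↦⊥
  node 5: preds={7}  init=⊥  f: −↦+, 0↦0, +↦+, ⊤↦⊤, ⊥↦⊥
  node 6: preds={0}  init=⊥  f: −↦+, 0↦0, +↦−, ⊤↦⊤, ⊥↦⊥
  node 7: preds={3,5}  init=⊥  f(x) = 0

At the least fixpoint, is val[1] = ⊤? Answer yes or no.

Iteration log — 16 steps:
  step 1. node 0  ⊔preds=⊥  new=⊤  old=+  +wl: 
  step 2. node 1  ⊔preds=⊥  new=⊥  stable
  step 3. node 2  ⊔preds=⊥  new=0  stable
  step 4. node 3  ⊔preds=⊥  new=⊥  stable
  step 5. node 4  ⊔preds=⊥  new=0  stable
  step 6. node 5  ⊔preds=⊥  new=⊥  stable
  step 7. node 6  ⊔preds=⊤  new=⊤  old=⊥  +wl: 1,4
  step 8. node 7  ⊔preds=⊥  new=0  old=⊥  +wl: 5
  step 9. node 1  ⊔preds=⊤  new=⊤  old=⊥  +wl: 0,3
  step 10. node 4  ⊔preds=⊤  new=⊤  old=0  +wl: 
  step 11. node 5  ⊔preds=0  new=0  old=⊥  +wl: 1,7
  step 12. node 0  ⊔preds=⊤  new=⊤  stable
  step 13. node 3  ⊔preds=⊤  new=⊤  old=⊥  +wl: 4
  step 14. node 1  ⊔preds=⊤  new=⊤  stable
  step 15. node 7  ⊔preds=⊤  new=0  stable
  step 16. node 4  ⊔preds=⊤  new=⊤  stable

Least fixpoint reached:
  node 0: ⊤
  node 1: ⊤
  node 2: 0
  node 3: ⊤
  node 4: ⊤
  node 5: 0
  node 6: ⊤
  node 7: 0

yes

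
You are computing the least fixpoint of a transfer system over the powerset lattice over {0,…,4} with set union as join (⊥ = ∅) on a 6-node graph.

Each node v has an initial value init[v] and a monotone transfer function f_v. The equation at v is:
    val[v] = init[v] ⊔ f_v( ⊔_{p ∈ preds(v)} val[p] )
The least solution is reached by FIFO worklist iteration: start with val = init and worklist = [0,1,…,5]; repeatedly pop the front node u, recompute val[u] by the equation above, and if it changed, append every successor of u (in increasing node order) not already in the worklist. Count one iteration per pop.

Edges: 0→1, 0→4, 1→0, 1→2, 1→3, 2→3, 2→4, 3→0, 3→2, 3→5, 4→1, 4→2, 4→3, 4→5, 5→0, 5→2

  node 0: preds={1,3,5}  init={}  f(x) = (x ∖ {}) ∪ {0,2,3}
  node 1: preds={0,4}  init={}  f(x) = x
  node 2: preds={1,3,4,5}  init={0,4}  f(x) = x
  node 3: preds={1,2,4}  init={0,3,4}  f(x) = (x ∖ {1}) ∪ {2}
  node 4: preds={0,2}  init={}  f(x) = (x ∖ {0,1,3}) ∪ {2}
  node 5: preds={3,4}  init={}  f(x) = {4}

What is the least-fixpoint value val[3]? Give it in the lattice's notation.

{0,2,3,4}

Worklist (10 pops):
  #1 pop 0: in={0,3,4} → {0,2,3,4} (was {}); enqueue []
  #2 pop 1: in={0,2,3,4} → {0,2,3,4} (was {}); enqueue [0]
  #3 pop 2: in={0,2,3,4} → {0,2,3,4} (was {0,4}); enqueue []
  #4 pop 3: in={0,2,3,4} → {0,2,3,4} (was {0,3,4}); enqueue [2]
  #5 pop 4: in={0,2,3,4} → {2,4} (was {}); enqueue [1,3]
  #6 pop 5: in={0,2,3,4} → {4} (was {}); enqueue []
  #7 pop 0: in={0,2,3,4} → {0,2,3,4} (no change)
  #8 pop 2: in={0,2,3,4} → {0,2,3,4} (no change)
  #9 pop 1: in={0,2,3,4} → {0,2,3,4} (no change)
  #10 pop 3: in={0,2,3,4} → {0,2,3,4} (no change)

Fixpoint:
  val[0] = {0,2,3,4}
  val[1] = {0,2,3,4}
  val[2] = {0,2,3,4}
  val[3] = {0,2,3,4}
  val[4] = {2,4}
  val[5] = {4}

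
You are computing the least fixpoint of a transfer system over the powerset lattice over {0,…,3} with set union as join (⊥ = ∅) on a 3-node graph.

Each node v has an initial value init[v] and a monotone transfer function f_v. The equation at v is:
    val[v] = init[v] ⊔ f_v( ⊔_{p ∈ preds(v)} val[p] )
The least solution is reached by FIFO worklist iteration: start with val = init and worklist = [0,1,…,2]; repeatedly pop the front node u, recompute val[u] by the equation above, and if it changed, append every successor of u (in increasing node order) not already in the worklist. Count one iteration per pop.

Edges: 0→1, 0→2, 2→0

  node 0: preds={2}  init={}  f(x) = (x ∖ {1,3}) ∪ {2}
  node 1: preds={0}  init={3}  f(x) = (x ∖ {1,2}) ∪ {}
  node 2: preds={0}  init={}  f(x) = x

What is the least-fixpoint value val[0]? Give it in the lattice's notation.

Iteration log — 4 steps:
  step 1. node 0  ⊔preds={}  new={2}  old={}  +wl: 
  step 2. node 1  ⊔preds={2}  new={3}  stable
  step 3. node 2  ⊔preds={2}  new={2}  old={}  +wl: 0
  step 4. node 0  ⊔preds={2}  new={2}  stable

Least fixpoint reached:
  node 0: {2}
  node 1: {3}
  node 2: {2}

{2}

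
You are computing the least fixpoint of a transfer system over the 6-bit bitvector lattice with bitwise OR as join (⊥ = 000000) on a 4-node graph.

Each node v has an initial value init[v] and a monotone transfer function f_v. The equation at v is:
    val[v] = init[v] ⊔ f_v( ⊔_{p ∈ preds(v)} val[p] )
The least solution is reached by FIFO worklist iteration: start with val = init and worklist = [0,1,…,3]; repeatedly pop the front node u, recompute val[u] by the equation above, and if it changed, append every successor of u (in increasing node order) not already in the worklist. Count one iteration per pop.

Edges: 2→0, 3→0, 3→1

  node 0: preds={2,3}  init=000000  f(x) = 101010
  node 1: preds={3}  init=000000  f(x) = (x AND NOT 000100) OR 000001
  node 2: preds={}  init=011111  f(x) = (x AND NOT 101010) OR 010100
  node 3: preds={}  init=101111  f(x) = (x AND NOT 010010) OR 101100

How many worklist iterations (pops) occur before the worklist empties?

4

Trace (4 dequeues):
  [1] u=0 | in 111111 | out 101010 | prev 000000 | push {}
  [2] u=1 | in 101111 | out 101011 | prev 000000 | push {}
  [3] u=2 | in 000000 | out 011111 | ==
  [4] u=3 | in 000000 | out 101111 | ==

Converged values:
  [0] 101010
  [1] 101011
  [2] 011111
  [3] 101111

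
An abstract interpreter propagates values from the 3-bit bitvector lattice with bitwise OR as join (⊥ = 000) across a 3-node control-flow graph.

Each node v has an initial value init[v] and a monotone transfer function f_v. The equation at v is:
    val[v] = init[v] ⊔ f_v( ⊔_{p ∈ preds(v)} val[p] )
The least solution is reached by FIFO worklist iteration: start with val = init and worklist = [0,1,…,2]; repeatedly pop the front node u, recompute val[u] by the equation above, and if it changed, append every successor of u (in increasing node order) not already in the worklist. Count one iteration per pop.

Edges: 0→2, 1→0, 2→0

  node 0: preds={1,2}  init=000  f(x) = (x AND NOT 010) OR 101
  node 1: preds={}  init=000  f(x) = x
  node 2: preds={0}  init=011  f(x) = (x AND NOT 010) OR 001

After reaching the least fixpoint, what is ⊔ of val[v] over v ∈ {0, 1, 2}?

111

Trace (4 dequeues):
  [1] u=0 | in 011 | out 101 | prev 000 | push {}
  [2] u=1 | in 000 | out 000 | ==
  [3] u=2 | in 101 | out 111 | prev 011 | push {0}
  [4] u=0 | in 111 | out 101 | ==

Converged values:
  [0] 101
  [1] 000
  [2] 111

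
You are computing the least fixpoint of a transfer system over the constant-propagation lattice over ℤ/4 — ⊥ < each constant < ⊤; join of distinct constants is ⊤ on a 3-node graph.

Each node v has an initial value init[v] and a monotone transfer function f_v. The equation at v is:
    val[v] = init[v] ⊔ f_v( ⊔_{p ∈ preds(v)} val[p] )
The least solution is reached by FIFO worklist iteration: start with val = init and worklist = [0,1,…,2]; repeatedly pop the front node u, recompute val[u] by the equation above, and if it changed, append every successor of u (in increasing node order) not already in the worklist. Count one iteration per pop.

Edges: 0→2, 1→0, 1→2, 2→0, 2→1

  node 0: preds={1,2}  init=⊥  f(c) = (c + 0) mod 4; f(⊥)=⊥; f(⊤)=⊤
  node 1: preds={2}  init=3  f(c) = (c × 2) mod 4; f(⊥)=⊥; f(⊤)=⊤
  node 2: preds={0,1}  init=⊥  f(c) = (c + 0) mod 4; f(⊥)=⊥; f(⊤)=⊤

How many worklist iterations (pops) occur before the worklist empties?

Trace (9 dequeues):
  [1] u=0 | in 3 | out 3 | prev ⊥ | push {}
  [2] u=1 | in ⊥ | out 3 | ==
  [3] u=2 | in 3 | out 3 | prev ⊥ | push {0,1}
  [4] u=0 | in 3 | out 3 | ==
  [5] u=1 | in 3 | out ⊤ | prev 3 | push {0,2}
  [6] u=0 | in ⊤ | out ⊤ | prev 3 | push {}
  [7] u=2 | in ⊤ | out ⊤ | prev 3 | push {0,1}
  [8] u=0 | in ⊤ | out ⊤ | ==
  [9] u=1 | in ⊤ | out ⊤ | ==

Converged values:
  [0] ⊤
  [1] ⊤
  [2] ⊤

9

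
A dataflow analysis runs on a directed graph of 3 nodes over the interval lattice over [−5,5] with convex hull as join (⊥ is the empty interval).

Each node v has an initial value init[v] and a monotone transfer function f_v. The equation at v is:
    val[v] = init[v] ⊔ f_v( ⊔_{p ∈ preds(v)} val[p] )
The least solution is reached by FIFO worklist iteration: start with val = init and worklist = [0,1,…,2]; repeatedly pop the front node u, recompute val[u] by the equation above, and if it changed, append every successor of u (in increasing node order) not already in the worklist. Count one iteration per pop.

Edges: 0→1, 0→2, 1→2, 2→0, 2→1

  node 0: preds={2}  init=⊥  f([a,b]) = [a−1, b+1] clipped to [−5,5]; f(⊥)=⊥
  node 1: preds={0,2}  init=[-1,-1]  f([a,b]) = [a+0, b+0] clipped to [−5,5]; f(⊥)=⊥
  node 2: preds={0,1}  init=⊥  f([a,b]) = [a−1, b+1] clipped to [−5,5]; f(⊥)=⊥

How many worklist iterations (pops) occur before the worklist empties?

14

Iteration log — 14 steps:
  step 1. node 0  ⊔preds=⊥  new=⊥  stable
  step 2. node 1  ⊔preds=⊥  new=[-1,-1]  stable
  step 3. node 2  ⊔preds=[-1,-1]  new=[-2,0]  old=⊥  +wl: 0,1
  step 4. node 0  ⊔preds=[-2,0]  new=[-3,1]  old=⊥  +wl: 2
  step 5. node 1  ⊔preds=[-3,1]  new=[-3,1]  old=[-1,-1]  +wl: 
  step 6. node 2  ⊔preds=[-3,1]  new=[-4,2]  old=[-2,0]  +wl: 0,1
  step 7. node 0  ⊔preds=[-4,2]  new=[-5,3]  old=[-3,1]  +wl: 2
  step 8. node 1  ⊔preds=[-5,3]  new=[-5,3]  old=[-3,1]  +wl: 
  step 9. node 2  ⊔preds=[-5,3]  new=[-5,4]  old=[-4,2]  +wl: 0,1
  step 10. node 0  ⊔preds=[-5,4]  new=[-5,5]  old=[-5,3]  +wl: 2
  step 11. node 1  ⊔preds=[-5,5]  new=[-5,5]  old=[-5,3]  +wl: 
  step 12. node 2  ⊔preds=[-5,5]  new=[-5,5]  old=[-5,4]  +wl: 0,1
  step 13. node 0  ⊔preds=[-5,5]  new=[-5,5]  stable
  step 14. node 1  ⊔preds=[-5,5]  new=[-5,5]  stable

Least fixpoint reached:
  node 0: [-5,5]
  node 1: [-5,5]
  node 2: [-5,5]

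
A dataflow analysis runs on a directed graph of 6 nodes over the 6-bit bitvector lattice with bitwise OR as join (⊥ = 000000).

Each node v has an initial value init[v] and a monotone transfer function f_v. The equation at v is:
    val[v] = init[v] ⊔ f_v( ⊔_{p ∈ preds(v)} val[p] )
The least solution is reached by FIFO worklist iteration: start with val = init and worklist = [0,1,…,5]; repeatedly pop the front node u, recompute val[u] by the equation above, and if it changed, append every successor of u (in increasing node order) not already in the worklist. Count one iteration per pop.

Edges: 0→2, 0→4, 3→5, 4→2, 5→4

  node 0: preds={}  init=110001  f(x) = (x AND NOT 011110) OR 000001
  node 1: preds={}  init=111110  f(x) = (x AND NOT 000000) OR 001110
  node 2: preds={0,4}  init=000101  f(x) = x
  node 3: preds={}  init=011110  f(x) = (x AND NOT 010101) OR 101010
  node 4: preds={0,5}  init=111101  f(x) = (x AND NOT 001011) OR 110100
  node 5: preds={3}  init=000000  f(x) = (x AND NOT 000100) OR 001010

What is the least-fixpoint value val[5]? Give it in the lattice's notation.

111010

Worklist (7 pops):
  #1 pop 0: in=000000 → 110001 (no change)
  #2 pop 1: in=000000 → 111110 (no change)
  #3 pop 2: in=111101 → 111101 (was 000101); enqueue []
  #4 pop 3: in=000000 → 111110 (was 011110); enqueue []
  #5 pop 4: in=110001 → 111101 (no change)
  #6 pop 5: in=111110 → 111010 (was 000000); enqueue [4]
  #7 pop 4: in=111011 → 111101 (no change)

Fixpoint:
  val[0] = 110001
  val[1] = 111110
  val[2] = 111101
  val[3] = 111110
  val[4] = 111101
  val[5] = 111010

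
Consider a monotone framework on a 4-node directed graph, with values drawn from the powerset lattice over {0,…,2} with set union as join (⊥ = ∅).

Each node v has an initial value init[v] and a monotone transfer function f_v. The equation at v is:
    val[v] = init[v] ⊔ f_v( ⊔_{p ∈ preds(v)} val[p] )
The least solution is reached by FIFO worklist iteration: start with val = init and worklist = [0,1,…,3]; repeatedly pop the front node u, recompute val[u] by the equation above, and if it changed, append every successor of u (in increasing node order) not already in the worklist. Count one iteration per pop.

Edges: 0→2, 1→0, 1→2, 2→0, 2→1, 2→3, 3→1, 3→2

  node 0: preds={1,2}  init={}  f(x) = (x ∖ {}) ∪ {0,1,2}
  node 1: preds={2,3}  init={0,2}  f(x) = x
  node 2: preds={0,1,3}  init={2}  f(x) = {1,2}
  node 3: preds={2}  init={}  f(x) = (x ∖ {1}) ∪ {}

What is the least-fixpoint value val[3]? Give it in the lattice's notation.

Iteration log — 8 steps:
  step 1. node 0  ⊔preds={0,2}  new={0,1,2}  old={}  +wl: 
  step 2. node 1  ⊔preds={2}  new={0,2}  stable
  step 3. node 2  ⊔preds={0,1,2}  new={1,2}  old={2}  +wl: 0,1
  step 4. node 3  ⊔preds={1,2}  new={2}  old={}  +wl: 2
  step 5. node 0  ⊔preds={0,1,2}  new={0,1,2}  stable
  step 6. node 1  ⊔preds={1,2}  new={0,1,2}  old={0,2}  +wl: 0
  step 7. node 2  ⊔preds={0,1,2}  new={1,2}  stable
  step 8. node 0  ⊔preds={0,1,2}  new={0,1,2}  stable

Least fixpoint reached:
  node 0: {0,1,2}
  node 1: {0,1,2}
  node 2: {1,2}
  node 3: {2}

{2}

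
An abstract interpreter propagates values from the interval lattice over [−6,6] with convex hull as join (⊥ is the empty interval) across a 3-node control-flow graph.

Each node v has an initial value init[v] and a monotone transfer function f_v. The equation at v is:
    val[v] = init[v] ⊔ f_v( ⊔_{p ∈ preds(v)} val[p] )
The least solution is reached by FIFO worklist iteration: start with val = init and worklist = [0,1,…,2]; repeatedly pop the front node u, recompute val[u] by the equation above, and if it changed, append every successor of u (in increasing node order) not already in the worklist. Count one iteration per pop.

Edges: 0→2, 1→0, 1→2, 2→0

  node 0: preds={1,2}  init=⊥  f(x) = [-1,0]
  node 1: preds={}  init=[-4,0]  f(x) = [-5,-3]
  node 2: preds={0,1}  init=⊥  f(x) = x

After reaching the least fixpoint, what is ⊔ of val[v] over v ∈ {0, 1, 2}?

[-5,0]

Iteration log — 4 steps:
  step 1. node 0  ⊔preds=[-4,0]  new=[-1,0]  old=⊥  +wl: 
  step 2. node 1  ⊔preds=⊥  new=[-5,0]  old=[-4,0]  +wl: 0
  step 3. node 2  ⊔preds=[-5,0]  new=[-5,0]  old=⊥  +wl: 
  step 4. node 0  ⊔preds=[-5,0]  new=[-1,0]  stable

Least fixpoint reached:
  node 0: [-1,0]
  node 1: [-5,0]
  node 2: [-5,0]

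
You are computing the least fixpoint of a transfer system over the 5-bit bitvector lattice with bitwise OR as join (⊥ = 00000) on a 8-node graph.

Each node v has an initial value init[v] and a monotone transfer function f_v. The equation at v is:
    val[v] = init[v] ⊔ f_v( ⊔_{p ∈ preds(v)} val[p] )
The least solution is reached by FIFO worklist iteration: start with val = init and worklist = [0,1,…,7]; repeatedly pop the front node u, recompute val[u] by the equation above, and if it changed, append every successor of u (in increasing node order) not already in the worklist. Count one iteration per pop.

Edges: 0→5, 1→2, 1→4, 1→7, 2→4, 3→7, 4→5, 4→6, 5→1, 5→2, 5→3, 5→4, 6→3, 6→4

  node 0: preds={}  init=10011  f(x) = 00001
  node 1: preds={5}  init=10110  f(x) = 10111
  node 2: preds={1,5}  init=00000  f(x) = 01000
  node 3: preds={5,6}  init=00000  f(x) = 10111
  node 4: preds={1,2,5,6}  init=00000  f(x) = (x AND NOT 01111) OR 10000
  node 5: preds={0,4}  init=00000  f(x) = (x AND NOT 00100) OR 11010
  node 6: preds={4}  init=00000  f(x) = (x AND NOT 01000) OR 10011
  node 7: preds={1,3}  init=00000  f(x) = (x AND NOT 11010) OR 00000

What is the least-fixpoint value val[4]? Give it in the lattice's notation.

10000

Iteration log — 12 steps:
  step 1. node 0  ⊔preds=00000  new=10011  stable
  step 2. node 1  ⊔preds=00000  new=10111  old=10110  +wl: 
  step 3. node 2  ⊔preds=10111  new=01000  old=00000  +wl: 
  step 4. node 3  ⊔preds=00000  new=10111  old=00000  +wl: 
  step 5. node 4  ⊔preds=11111  new=10000  old=00000  +wl: 
  step 6. node 5  ⊔preds=10011  new=11011  old=00000  +wl: 1,2,3,4
  step 7. node 6  ⊔preds=10000  new=10011  old=00000  +wl: 
  step 8. node 7  ⊔preds=10111  new=00101  old=00000  +wl: 
  step 9. node 1  ⊔preds=11011  new=10111  stable
  step 10. node 2  ⊔preds=11111  new=01000  stable
  step 11. node 3  ⊔preds=11011  new=10111  stable
  step 12. node 4  ⊔preds=11111  new=10000  stable

Least fixpoint reached:
  node 0: 10011
  node 1: 10111
  node 2: 01000
  node 3: 10111
  node 4: 10000
  node 5: 11011
  node 6: 10011
  node 7: 00101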